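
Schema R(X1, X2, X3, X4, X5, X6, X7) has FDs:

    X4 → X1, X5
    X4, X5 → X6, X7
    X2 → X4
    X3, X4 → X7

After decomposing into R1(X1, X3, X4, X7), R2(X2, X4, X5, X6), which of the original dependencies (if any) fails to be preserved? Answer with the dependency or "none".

X4 → X1, X5: restricted closure across fragments reaches X1, X5.
X4, X5 → X6, X7: restricted closure across fragments reaches X6, X7.
X2 → X4 lies within R2.
X3, X4 → X7 lies within R1.
Every dependency is enforceable on the fragments, so the decomposition is dependency-preserving.

none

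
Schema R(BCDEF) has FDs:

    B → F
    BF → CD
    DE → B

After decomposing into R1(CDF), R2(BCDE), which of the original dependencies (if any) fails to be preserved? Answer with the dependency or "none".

Check B → F: no single fragment contains all of {BF}, and the restricted closure of {B} across the fragments never reaches {F}.
BF → CD is preserved.
DE → B is preserved.

B → F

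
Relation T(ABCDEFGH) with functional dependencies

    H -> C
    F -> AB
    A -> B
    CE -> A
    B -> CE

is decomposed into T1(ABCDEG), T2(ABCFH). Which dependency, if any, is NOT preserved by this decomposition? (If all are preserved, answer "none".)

H → C lies within T2.
F → AB lies within T2.
A → B lies within T1.
CE → A lies within T1.
B → CE lies within T1.
Every dependency is enforceable on the fragments, so the decomposition is dependency-preserving.

none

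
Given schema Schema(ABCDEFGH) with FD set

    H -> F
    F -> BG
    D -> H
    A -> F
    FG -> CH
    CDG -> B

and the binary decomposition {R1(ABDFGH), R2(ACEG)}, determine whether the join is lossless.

Common attributes: R1 ∩ R2 = {AG}.
Closure of {AG}: A → F applies, adding F; FG → CH applies, adding CH; F → BG applies, adding B. So (AG)⁺ = {ABCFGH}.
The closure contains neither all of R1 = {ABDFGH} nor all of R2 = {ACEG}, so the common attributes are not a superkey of either fragment. The join is lossy.

No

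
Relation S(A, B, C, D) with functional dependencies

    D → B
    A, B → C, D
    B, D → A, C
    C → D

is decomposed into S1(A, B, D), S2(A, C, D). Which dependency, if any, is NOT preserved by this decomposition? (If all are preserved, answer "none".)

D → B lies within S1.
A, B → C, D: restricted closure across fragments reaches C, D.
B, D → A, C: restricted closure across fragments reaches A, C.
C → D lies within S2.
Every dependency is enforceable on the fragments, so the decomposition is dependency-preserving.

none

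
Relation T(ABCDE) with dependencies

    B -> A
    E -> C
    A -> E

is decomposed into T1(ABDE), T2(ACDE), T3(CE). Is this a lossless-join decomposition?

Yes

Chase test. Columns are ABCDE; row i has aⱼ where attribute j ∈ Ti, else bᵢⱼ.
Initial tableau (one row per fragment):
  row 1: a1 a2 b13 a4 a5
  row 2: a1 b22 a3 a4 a5
  row 3: b31 b32 a3 b34 a5
Rows 1 and 2 agree on E; apply E→C and equate their C entries.
Row 1 is now all distinguished symbols — the join is lossless.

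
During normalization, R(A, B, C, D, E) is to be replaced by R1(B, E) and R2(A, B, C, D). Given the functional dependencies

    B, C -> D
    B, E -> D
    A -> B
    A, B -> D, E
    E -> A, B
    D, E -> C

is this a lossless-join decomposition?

No

Common attributes: R1 ∩ R2 = {B}.
No dependency enlarges {B}, so (B)⁺ = {B}.
The closure contains neither all of R1 = {B, E} nor all of R2 = {A, B, C, D}, so the common attributes are not a superkey of either fragment. The join is lossy.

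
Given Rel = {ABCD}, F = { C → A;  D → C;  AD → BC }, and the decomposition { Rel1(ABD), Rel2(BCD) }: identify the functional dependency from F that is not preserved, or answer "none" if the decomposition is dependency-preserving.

C → A

Check C → A: no single fragment contains all of {AC}, and the restricted closure of {C} across the fragments never reaches {A}.
D → C is preserved.
AD → BC is preserved.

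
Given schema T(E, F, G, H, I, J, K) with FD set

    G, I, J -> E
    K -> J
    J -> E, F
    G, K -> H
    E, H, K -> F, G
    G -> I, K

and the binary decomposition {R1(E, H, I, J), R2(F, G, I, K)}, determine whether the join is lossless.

Common attributes: R1 ∩ R2 = {I}.
No dependency enlarges {I}, so (I)⁺ = {I}.
The closure contains neither all of R1 = {E, H, I, J} nor all of R2 = {F, G, I, K}, so the common attributes are not a superkey of either fragment. The join is lossy.

No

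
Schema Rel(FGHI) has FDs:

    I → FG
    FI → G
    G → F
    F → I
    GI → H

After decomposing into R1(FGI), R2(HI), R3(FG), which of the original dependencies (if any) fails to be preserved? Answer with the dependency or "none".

I → FG lies within R1.
FI → G lies within R1.
G → F lies within R1.
F → I lies within R1.
GI → H: restricted closure across fragments reaches H.
Every dependency is enforceable on the fragments, so the decomposition is dependency-preserving.

none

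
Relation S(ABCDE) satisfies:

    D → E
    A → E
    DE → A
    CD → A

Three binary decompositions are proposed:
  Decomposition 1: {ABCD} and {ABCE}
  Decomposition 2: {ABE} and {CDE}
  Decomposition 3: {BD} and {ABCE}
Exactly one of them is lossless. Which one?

Decomposition 1

Decomposition 1: common = {ABC}, closure = {ABCE} → lossless.
Decomposition 2: common = {E}, closure = {E} → lossy.
Decomposition 3: common = {B}, closure = {B} → lossy.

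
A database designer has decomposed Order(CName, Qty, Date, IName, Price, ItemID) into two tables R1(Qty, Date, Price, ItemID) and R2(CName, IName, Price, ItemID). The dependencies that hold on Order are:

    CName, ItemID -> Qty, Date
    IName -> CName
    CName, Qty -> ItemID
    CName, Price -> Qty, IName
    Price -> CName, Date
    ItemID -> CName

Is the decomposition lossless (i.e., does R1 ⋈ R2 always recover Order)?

Yes

Common attributes: R1 ∩ R2 = {Price, ItemID}.
Closure of {Price, ItemID}: Price → CName, Date applies, adding CName, Date; CName, ItemID → Qty, Date applies, adding Qty; CName, Price → Qty, IName applies, adding IName. So (Price, ItemID)⁺ = {CName, Qty, Date, IName, Price, ItemID}.
This closure contains every attribute of R1, so R1 ∩ R2 → R1. The join is lossless.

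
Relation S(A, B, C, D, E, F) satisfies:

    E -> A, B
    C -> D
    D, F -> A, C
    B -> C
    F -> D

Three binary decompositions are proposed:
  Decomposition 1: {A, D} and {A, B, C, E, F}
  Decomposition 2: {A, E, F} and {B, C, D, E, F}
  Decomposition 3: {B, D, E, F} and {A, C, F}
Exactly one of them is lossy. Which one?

Decomposition 1

Decomposition 1: common = {A}, closure = {A} → lossy.
Decomposition 2: common = {E, F}, closure = {A, B, C, D, E, F} → lossless.
Decomposition 3: common = {F}, closure = {A, C, D, F} → lossless.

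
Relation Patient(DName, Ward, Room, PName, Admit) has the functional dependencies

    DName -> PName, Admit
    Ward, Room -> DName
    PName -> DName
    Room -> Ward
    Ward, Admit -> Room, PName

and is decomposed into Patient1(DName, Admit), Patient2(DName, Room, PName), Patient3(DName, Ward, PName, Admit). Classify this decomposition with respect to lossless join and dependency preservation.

Lossless test (chase): Rows 1 and 2 agree on DName; apply DName→PName, Admit and equate their PName, Admit entries. No row becomes fully distinguished — the join is lossy.
Dependency preservation: the restricted closure of {Room} across the fragments never reaches {Ward}, so Room → Ward cannot be enforced without a join — not preserved.

lossy and not dependency-preserving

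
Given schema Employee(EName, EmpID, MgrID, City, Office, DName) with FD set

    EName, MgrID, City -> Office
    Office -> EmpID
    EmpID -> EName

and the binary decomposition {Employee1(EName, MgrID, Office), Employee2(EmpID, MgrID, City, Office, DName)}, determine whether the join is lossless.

Yes

Common attributes: Employee1 ∩ Employee2 = {MgrID, Office}.
Closure of {MgrID, Office}: Office → EmpID applies, adding EmpID; EmpID → EName applies, adding EName. So (MgrID, Office)⁺ = {EName, EmpID, MgrID, Office}.
This closure contains every attribute of Employee1, so Employee1 ∩ Employee2 → Employee1. The join is lossless.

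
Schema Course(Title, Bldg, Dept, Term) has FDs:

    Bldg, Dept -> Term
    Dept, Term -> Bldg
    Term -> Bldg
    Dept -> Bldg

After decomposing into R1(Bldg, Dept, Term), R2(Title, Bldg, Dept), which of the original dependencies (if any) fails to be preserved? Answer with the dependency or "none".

none

Bldg, Dept → Term lies within R1.
Dept, Term → Bldg lies within R1.
Term → Bldg lies within R1.
Dept → Bldg lies within R1.
Every dependency is enforceable on the fragments, so the decomposition is dependency-preserving.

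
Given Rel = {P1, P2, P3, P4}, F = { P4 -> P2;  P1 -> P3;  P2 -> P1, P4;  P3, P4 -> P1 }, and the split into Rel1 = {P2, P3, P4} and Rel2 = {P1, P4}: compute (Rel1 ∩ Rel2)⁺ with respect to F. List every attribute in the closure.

P1, P2, P3, P4

Rel1 ∩ Rel2 = {P4}.
P4 → P2 applies, adding P2
P2 → P1, P4 applies, adding P1
P1 → P3 applies, adding P3
Closure: {P1, P2, P3, P4}.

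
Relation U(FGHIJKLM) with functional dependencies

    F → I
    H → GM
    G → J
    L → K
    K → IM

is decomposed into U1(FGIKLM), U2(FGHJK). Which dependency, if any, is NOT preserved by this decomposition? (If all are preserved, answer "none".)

H → GM

Check H → GM: no single fragment contains all of {GHM}, and the restricted closure of {H} across the fragments never reaches {GM}.
F → I is preserved.
G → J is preserved.
L → K is preserved.
K → IM is preserved.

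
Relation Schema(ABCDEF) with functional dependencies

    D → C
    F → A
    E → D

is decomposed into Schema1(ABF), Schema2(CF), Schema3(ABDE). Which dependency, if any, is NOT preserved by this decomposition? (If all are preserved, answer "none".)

Check D → C: no single fragment contains all of {CD}, and the restricted closure of {D} across the fragments never reaches {C}.
F → A is preserved.
E → D is preserved.

D → C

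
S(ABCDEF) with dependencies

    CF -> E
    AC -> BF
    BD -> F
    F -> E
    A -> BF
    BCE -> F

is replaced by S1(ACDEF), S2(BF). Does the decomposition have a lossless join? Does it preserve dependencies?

Lossless test: (F)⁺ = {EF}, which is a superkey of neither fragment — lossy.
Dependency preservation: the restricted closure of {AC} across the fragments never reaches {BF}, so AC → BF cannot be enforced without a join — not preserved.

lossy and not dependency-preserving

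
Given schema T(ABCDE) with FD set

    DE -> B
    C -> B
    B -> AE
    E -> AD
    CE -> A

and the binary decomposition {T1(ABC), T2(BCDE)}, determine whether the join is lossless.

Yes

Common attributes: T1 ∩ T2 = {BC}.
Closure of {BC}: B → AE applies, adding AE; E → AD applies, adding D. So (BC)⁺ = {ABCDE}.
This closure contains every attribute of T1, so T1 ∩ T2 → T1. The join is lossless.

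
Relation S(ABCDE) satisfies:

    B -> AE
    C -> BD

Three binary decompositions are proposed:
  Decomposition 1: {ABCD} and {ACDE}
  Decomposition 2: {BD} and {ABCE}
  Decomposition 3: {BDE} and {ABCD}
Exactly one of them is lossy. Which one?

Decomposition 2

Decomposition 1: common = {ACD}, closure = {ABCDE} → lossless.
Decomposition 2: common = {B}, closure = {ABE} → lossy.
Decomposition 3: common = {BD}, closure = {ABDE} → lossless.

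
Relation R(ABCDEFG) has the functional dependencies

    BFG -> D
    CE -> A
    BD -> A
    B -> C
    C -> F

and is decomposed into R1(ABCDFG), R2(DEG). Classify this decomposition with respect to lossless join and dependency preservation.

Lossless test: (DG)⁺ = {DG}, which is a superkey of neither fragment — lossy.
Dependency preservation: the restricted closure of {CE} across the fragments never reaches {A}, so CE → A cannot be enforced without a join — not preserved.

lossy and not dependency-preserving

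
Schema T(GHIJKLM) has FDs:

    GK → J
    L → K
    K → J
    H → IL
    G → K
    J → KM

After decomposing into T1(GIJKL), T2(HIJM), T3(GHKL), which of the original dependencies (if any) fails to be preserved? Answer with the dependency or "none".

GK → J lies within T1.
L → K lies within T1.
K → J lies within T1.
H → IL: restricted closure across fragments reaches IL.
G → K lies within T1.
J → KM: restricted closure across fragments reaches KM.
Every dependency is enforceable on the fragments, so the decomposition is dependency-preserving.

none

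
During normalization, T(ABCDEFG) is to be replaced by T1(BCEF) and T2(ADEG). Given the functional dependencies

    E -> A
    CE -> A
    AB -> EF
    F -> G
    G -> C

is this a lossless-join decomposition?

No

Common attributes: T1 ∩ T2 = {E}.
Closure of {E}: E → A applies, adding A. So (E)⁺ = {AE}.
The closure contains neither all of T1 = {BCEF} nor all of T2 = {ADEG}, so the common attributes are not a superkey of either fragment. The join is lossy.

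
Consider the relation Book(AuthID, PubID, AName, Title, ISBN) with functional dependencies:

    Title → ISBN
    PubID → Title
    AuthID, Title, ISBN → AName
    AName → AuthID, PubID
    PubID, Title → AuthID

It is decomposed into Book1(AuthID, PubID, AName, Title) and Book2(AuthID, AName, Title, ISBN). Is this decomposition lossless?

Common attributes: Book1 ∩ Book2 = {AuthID, AName, Title}.
Closure of {AuthID, AName, Title}: Title → ISBN applies, adding ISBN; AName → AuthID, PubID applies, adding PubID. So (AuthID, AName, Title)⁺ = {AuthID, PubID, AName, Title, ISBN}.
This closure contains every attribute of Book1, so Book1 ∩ Book2 → Book1. The join is lossless.

Yes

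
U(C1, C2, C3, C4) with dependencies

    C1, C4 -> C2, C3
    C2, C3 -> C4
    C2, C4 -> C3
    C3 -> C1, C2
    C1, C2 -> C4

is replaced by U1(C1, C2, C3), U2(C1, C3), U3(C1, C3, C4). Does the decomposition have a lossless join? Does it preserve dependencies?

lossless but not dependency-preserving

Lossless test (chase): Rows 1 and 2 agree on C3; apply C3→C1, C2 and equate their C1, C2 entries. Rows 1 and 3 agree on C3; apply C3→C1, C2 and equate their C1, C2 entries. Rows 1 and 2 agree on C1, C2; apply C1, C2→C4 and equate their C4 entries. Rows 1 and 3 agree on C1, C2; apply C1, C2→C4 and equate their C4 entries. Row 1 is now all distinguished symbols — the join is lossless.
Dependency preservation: the restricted closure of {C2, C4} across the fragments never reaches {C3}, so C2, C4 → C3 cannot be enforced without a join — not preserved.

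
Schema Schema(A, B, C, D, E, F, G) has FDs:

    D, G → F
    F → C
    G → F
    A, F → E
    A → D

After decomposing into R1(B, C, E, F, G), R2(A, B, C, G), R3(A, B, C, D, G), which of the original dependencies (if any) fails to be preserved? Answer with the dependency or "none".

Check A, F → E: no single fragment contains all of {A, E, F}, and the restricted closure of {A, F} across the fragments never reaches {E}.
D, G → F is preserved.
F → C is preserved.
G → F is preserved.
A → D is preserved.

A, F → E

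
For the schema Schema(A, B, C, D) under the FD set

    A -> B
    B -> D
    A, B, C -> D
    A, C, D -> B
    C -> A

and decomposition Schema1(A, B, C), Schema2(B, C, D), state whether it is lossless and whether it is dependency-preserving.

Lossless test: (B, C)⁺ = {A, B, C, D}, which contains all of one fragment — lossless.
Dependency preservation: A, B, C → D; A, C, D → B are not contained in any single fragment, but the restricted closure of each left-hand side across the fragments still reaches the right-hand side; the remaining FDs each lie inside some fragment. All dependencies are preserved.

lossless and dependency-preserving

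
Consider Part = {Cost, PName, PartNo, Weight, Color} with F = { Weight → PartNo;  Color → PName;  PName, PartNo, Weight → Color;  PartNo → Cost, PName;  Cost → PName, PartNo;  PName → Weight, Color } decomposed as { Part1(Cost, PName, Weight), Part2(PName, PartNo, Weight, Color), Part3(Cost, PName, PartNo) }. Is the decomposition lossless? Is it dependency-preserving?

Lossless test (chase): Rows 1 and 2 agree on Weight; apply Weight→PartNo and equate their PartNo entries. Rows 1 and 2 agree on PName, PartNo, Weight; apply PName, PartNo, Weight→Color and equate their Color entries. Rows 1 and 2 agree on PartNo; apply PartNo→Cost, PName and equate their Cost, PName entries. Rows 1 and 3 agree on PName; apply PName→Weight, Color and equate their Weight, Color entries. Row 1 is now all distinguished symbols — the join is lossless.
Dependency preservation: every FD's attributes lie within a single fragment, so each can be enforced locally — preserved.

lossless and dependency-preserving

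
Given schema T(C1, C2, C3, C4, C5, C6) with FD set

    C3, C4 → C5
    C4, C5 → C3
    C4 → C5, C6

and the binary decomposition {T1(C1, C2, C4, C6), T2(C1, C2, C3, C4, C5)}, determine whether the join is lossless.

Common attributes: T1 ∩ T2 = {C1, C2, C4}.
Closure of {C1, C2, C4}: C4 → C5, C6 applies, adding C5, C6; C4, C5 → C3 applies, adding C3. So (C1, C2, C4)⁺ = {C1, C2, C3, C4, C5, C6}.
This closure contains every attribute of T1, so T1 ∩ T2 → T1. The join is lossless.

Yes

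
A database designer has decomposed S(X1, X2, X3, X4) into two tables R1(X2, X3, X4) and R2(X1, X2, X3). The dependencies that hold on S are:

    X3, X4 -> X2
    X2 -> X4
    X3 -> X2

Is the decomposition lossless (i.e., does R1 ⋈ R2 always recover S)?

Yes

Common attributes: R1 ∩ R2 = {X2, X3}.
Closure of {X2, X3}: X2 → X4 applies, adding X4. So (X2, X3)⁺ = {X2, X3, X4}.
This closure contains every attribute of R1, so R1 ∩ R2 → R1. The join is lossless.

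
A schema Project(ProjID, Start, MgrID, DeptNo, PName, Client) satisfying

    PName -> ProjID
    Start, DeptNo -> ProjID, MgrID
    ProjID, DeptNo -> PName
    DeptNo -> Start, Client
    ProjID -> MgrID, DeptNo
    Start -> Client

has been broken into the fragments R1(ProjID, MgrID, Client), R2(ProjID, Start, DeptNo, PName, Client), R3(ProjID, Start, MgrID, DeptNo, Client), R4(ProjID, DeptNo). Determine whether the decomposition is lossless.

Yes

Chase test. Columns are ProjID, Start, MgrID, DeptNo, PName, Client; row i has aⱼ where attribute j ∈ Ri, else bᵢⱼ.
Initial tableau (one row per fragment):
  row 1: a1 b12 a3 b14 b15 a6
  row 2: a1 a2 b23 a4 a5 a6
  row 3: a1 a2 a3 a4 b35 a6
  row 4: a1 b42 b43 a4 b45 b46
Rows 2 and 3 agree on Start, DeptNo; apply Start, DeptNo→ProjID, MgrID and equate their ProjID, MgrID entries.
Rows 2 and 3 agree on ProjID, DeptNo; apply ProjID, DeptNo→PName and equate their PName entries.
Rows 2 and 4 agree on ProjID, DeptNo; apply ProjID, DeptNo→PName and equate their PName entries.
Rows 2 and 4 agree on DeptNo; apply DeptNo→Start, Client and equate their Start, Client entries.
Rows 1 and 2 agree on ProjID; apply ProjID→MgrID, DeptNo and equate their MgrID, DeptNo entries.
Rows 1 and 4 agree on ProjID; apply ProjID→MgrID, DeptNo and equate their MgrID, DeptNo entries.
Rows 1 and 2 agree on ProjID, DeptNo; apply ProjID, DeptNo→PName and equate their PName entries.
Rows 1 and 2 agree on DeptNo; apply DeptNo→Start, Client and equate their Start, Client entries.
Row 1 is now all distinguished symbols — the join is lossless.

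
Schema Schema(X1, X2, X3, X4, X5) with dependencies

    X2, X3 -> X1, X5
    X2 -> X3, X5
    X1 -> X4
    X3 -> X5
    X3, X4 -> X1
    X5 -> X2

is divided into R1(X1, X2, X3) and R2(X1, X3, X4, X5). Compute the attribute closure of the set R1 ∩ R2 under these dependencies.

R1 ∩ R2 = {X1, X3}.
X1 → X4 applies, adding X4
X3 → X5 applies, adding X5
X5 → X2 applies, adding X2
Closure: {X1, X2, X3, X4, X5}.

X1, X2, X3, X4, X5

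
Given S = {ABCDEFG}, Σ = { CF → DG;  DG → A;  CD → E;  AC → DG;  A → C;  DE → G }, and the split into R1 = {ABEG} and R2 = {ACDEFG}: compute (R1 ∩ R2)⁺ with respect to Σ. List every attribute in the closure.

R1 ∩ R2 = {AEG}.
A → C applies, adding C
AC → DG applies, adding D
Closure: {ACDEG}.

ACDEG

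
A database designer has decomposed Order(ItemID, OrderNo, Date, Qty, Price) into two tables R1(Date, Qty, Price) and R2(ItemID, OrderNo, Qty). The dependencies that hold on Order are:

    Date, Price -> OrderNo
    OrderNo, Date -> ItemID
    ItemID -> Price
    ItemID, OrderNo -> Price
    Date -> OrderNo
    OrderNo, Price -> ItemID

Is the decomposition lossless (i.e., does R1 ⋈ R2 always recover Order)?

Common attributes: R1 ∩ R2 = {Qty}.
No dependency enlarges {Qty}, so (Qty)⁺ = {Qty}.
The closure contains neither all of R1 = {Date, Qty, Price} nor all of R2 = {ItemID, OrderNo, Qty}, so the common attributes are not a superkey of either fragment. The join is lossy.

No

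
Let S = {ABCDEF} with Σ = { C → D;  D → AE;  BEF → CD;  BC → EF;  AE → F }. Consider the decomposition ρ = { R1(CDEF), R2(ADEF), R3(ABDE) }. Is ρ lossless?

Chase test. Columns are ABCDEF; row i has aⱼ where attribute j ∈ Ri, else bᵢⱼ.
Initial tableau (one row per fragment):
  row 1: b11 b12 a3 a4 a5 a6
  row 2: a1 b22 b23 a4 a5 a6
  row 3: a1 a2 b33 a4 a5 b36
Rows 1 and 2 agree on D; apply D→AE and equate their AE entries.
Rows 1 and 3 agree on AE; apply AE→F and equate their F entries.
No row becomes fully distinguished — the join is lossy.

No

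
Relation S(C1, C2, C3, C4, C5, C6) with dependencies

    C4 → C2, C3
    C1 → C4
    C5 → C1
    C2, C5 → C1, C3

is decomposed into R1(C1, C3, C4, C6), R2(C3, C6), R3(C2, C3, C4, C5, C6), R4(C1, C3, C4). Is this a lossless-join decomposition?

No

Chase test. Columns are C1, C2, C3, C4, C5, C6; row i has aⱼ where attribute j ∈ Ri, else bᵢⱼ.
Initial tableau (one row per fragment):
  row 1: a1 b12 a3 a4 b15 a6
  row 2: b21 b22 a3 b24 b25 a6
  row 3: b31 a2 a3 a4 a5 a6
  row 4: a1 b42 a3 a4 b45 b46
Rows 1 and 3 agree on C4; apply C4→C2, C3 and equate their C2, C3 entries.
Rows 1 and 4 agree on C4; apply C4→C2, C3 and equate their C2, C3 entries.
No row becomes fully distinguished — the join is lossy.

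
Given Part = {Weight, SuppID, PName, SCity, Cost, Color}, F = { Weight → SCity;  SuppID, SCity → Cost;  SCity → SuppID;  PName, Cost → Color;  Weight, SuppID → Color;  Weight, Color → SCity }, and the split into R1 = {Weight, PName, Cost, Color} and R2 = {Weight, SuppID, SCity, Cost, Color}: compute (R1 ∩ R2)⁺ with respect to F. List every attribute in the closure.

R1 ∩ R2 = {Weight, Cost, Color}.
Weight → SCity applies, adding SCity
SCity → SuppID applies, adding SuppID
Closure: {Weight, SuppID, SCity, Cost, Color}.

Weight, SuppID, SCity, Cost, Color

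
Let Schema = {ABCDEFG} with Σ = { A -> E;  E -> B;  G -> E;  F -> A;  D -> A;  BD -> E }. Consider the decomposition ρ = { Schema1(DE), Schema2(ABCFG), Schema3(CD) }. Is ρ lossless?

No

Chase test. Columns are ABCDEFG; row i has aⱼ where attribute j ∈ Schemai, else bᵢⱼ.
Initial tableau (one row per fragment):
  row 1: b11 b12 b13 a4 a5 b16 b17
  row 2: a1 a2 a3 b24 b25 a6 a7
  row 3: b31 b32 a3 a4 b35 b36 b37
Rows 1 and 3 agree on D; apply D→A and equate their A entries.
Rows 1 and 3 agree on A; apply A→E and equate their E entries.
Rows 1 and 3 agree on E; apply E→B and equate their B entries.
No row becomes fully distinguished — the join is lossy.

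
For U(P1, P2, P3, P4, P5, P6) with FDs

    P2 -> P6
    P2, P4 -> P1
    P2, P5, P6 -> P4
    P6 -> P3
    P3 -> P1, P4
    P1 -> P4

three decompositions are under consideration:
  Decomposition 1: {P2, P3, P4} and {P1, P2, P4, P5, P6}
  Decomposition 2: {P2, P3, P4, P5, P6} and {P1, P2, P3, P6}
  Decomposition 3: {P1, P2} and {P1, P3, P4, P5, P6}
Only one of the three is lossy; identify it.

Decomposition 1: common = {P2, P4}, closure = {P1, P2, P3, P4, P6} → lossless.
Decomposition 2: common = {P2, P3, P6}, closure = {P1, P2, P3, P4, P6} → lossless.
Decomposition 3: common = {P1}, closure = {P1, P4} → lossy.

Decomposition 3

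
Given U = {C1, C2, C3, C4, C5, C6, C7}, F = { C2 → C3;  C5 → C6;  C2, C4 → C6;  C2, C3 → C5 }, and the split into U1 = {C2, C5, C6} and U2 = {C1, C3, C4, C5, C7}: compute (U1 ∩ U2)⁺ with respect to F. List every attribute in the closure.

U1 ∩ U2 = {C5}.
C5 → C6 applies, adding C6
Closure: {C5, C6}.

C5, C6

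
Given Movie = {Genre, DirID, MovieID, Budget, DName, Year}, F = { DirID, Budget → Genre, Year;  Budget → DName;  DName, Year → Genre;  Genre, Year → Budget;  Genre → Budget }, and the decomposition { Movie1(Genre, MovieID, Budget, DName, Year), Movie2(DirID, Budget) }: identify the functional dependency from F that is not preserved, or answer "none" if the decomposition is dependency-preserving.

Check DirID, Budget → Genre, Year: no single fragment contains all of {Genre, DirID, Budget, Year}, and the restricted closure of {DirID, Budget} across the fragments never reaches {Genre, Year}.
Budget → DName is preserved.
DName, Year → Genre is preserved.
Genre, Year → Budget is preserved.
Genre → Budget is preserved.

DirID, Budget → Genre, Year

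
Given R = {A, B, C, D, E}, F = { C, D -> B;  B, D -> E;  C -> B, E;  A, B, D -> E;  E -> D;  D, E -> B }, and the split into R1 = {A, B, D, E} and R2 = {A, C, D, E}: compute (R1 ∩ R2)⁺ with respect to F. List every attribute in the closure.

R1 ∩ R2 = {A, D, E}.
D, E → B applies, adding B
Closure: {A, B, D, E}.

A, B, D, E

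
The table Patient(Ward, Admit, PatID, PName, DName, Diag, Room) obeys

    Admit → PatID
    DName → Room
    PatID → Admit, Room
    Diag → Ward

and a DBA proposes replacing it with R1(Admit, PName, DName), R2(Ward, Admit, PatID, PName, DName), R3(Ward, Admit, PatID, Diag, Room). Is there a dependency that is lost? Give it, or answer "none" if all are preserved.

DName → Room

Check DName → Room: no single fragment contains all of {DName, Room}, and the restricted closure of {DName} across the fragments never reaches {Room}.
Admit → PatID is preserved.
PatID → Admit, Room is preserved.
Diag → Ward is preserved.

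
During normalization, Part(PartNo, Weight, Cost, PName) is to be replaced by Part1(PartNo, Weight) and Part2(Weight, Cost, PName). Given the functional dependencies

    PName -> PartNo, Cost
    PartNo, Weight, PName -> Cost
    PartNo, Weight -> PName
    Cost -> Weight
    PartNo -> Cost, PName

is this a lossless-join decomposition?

No

Common attributes: Part1 ∩ Part2 = {Weight}.
No dependency enlarges {Weight}, so (Weight)⁺ = {Weight}.
The closure contains neither all of Part1 = {PartNo, Weight} nor all of Part2 = {Weight, Cost, PName}, so the common attributes are not a superkey of either fragment. The join is lossy.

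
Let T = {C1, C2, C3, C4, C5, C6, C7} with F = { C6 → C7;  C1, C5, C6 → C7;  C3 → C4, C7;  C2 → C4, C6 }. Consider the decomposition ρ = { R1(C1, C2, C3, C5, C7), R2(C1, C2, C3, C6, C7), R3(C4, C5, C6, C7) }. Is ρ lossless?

No

Chase test. Columns are C1, C2, C3, C4, C5, C6, C7; row i has aⱼ where attribute j ∈ Ri, else bᵢⱼ.
Initial tableau (one row per fragment):
  row 1: a1 a2 a3 b14 a5 b16 a7
  row 2: a1 a2 a3 b24 b25 a6 a7
  row 3: b31 b32 b33 a4 a5 a6 a7
Rows 1 and 2 agree on C3; apply C3→C4, C7 and equate their C4, C7 entries.
Rows 1 and 2 agree on C2; apply C2→C4, C6 and equate their C4, C6 entries.
No row becomes fully distinguished — the join is lossy.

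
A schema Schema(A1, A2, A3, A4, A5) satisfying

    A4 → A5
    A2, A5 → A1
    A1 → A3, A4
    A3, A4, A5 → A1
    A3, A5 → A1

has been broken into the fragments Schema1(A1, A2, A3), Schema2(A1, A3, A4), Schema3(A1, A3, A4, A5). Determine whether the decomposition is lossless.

Chase test. Columns are A1, A2, A3, A4, A5; row i has aⱼ where attribute j ∈ Schemai, else bᵢⱼ.
Initial tableau (one row per fragment):
  row 1: a1 a2 a3 b14 b15
  row 2: a1 b22 a3 a4 b25
  row 3: a1 b32 a3 a4 a5
Rows 2 and 3 agree on A4; apply A4→A5 and equate their A5 entries.
Rows 1 and 2 agree on A1; apply A1→A3, A4 and equate their A3, A4 entries.
Rows 1 and 2 agree on A4; apply A4→A5 and equate their A5 entries.
Row 1 is now all distinguished symbols — the join is lossless.

Yes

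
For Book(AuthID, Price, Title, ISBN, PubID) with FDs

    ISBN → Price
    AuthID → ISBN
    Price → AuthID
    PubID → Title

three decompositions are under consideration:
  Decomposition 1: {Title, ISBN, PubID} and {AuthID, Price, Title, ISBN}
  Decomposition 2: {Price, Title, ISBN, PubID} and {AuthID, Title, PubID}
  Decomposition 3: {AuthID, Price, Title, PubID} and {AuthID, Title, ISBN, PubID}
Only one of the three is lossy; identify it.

Decomposition 1: common = {Title, ISBN}, closure = {AuthID, Price, Title, ISBN} → lossless.
Decomposition 2: common = {Title, PubID}, closure = {Title, PubID} → lossy.
Decomposition 3: common = {AuthID, Title, PubID}, closure = {AuthID, Price, Title, ISBN, PubID} → lossless.

Decomposition 2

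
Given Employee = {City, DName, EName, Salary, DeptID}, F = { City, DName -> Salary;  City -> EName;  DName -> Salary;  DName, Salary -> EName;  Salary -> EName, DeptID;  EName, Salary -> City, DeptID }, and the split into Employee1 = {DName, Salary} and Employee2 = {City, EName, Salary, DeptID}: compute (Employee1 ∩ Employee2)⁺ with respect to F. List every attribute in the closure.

City, EName, Salary, DeptID

Employee1 ∩ Employee2 = {Salary}.
Salary → EName, DeptID applies, adding EName, DeptID
EName, Salary → City, DeptID applies, adding City
Closure: {City, EName, Salary, DeptID}.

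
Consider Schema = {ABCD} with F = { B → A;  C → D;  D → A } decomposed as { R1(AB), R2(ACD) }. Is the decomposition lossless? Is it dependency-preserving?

Lossless test: (A)⁺ = {A}, which is a superkey of neither fragment — lossy.
Dependency preservation: every FD's attributes lie within a single fragment, so each can be enforced locally — preserved.

lossy but dependency-preserving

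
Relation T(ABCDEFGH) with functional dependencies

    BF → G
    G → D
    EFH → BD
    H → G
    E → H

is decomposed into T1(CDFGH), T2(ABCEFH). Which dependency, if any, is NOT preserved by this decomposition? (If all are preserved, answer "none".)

BF → G

Check BF → G: no single fragment contains all of {BFG}, and the restricted closure of {BF} across the fragments never reaches {G}.
G → D is preserved.
EFH → BD is preserved.
H → G is preserved.
E → H is preserved.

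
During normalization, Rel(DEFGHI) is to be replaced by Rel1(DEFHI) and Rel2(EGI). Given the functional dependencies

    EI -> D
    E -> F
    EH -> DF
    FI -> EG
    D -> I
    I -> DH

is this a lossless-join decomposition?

Yes

Common attributes: Rel1 ∩ Rel2 = {EI}.
Closure of {EI}: EI → D applies, adding D; E → F applies, adding F; FI → EG applies, adding G; I → DH applies, adding H. So (EI)⁺ = {DEFGHI}.
This closure contains every attribute of Rel1, so Rel1 ∩ Rel2 → Rel1. The join is lossless.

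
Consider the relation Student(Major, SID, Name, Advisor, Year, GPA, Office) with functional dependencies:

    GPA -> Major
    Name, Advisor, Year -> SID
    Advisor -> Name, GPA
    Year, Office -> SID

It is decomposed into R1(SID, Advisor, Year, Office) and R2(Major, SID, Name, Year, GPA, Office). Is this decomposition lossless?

Common attributes: R1 ∩ R2 = {SID, Year, Office}.
No dependency enlarges {SID, Year, Office}, so (SID, Year, Office)⁺ = {SID, Year, Office}.
The closure contains neither all of R1 = {SID, Advisor, Year, Office} nor all of R2 = {Major, SID, Name, Year, GPA, Office}, so the common attributes are not a superkey of either fragment. The join is lossy.

No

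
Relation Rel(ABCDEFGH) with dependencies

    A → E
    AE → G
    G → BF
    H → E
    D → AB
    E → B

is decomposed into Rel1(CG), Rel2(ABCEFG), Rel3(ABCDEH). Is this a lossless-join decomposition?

Chase test. Columns are ABCDEFGH; row i has aⱼ where attribute j ∈ Reli, else bᵢⱼ.
Initial tableau (one row per fragment):
  row 1: b11 b12 a3 b14 b15 b16 a7 b18
  row 2: a1 a2 a3 b24 a5 a6 a7 b28
  row 3: a1 a2 a3 a4 a5 b36 b37 a8
Rows 2 and 3 agree on AE; apply AE→G and equate their G entries.
Rows 1 and 2 agree on G; apply G→BF and equate their BF entries.
Rows 1 and 3 agree on G; apply G→BF and equate their BF entries.
Row 3 is now all distinguished symbols — the join is lossless.

Yes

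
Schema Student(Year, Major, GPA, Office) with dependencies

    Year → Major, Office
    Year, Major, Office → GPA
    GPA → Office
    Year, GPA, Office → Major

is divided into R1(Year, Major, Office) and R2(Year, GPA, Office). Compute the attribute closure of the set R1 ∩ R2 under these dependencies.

R1 ∩ R2 = {Year, Office}.
Year → Major, Office applies, adding Major
Year, Major, Office → GPA applies, adding GPA
Closure: {Year, Major, GPA, Office}.

Year, Major, GPA, Office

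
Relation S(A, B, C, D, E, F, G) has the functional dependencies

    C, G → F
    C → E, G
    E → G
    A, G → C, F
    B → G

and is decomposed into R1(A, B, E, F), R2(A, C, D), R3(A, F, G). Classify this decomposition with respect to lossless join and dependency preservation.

Lossless test (chase): applying each FD to every pair of rows produces no changes in the tableau, so no row becomes fully distinguished — the join is lossy.
Dependency preservation: the restricted closure of {C, G} across the fragments never reaches {F}, so C, G → F cannot be enforced without a join — not preserved.

lossy and not dependency-preserving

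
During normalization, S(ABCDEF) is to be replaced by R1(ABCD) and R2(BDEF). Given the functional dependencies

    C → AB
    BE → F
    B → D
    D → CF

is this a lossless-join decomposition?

Yes

Common attributes: R1 ∩ R2 = {BD}.
Closure of {BD}: D → CF applies, adding CF; C → AB applies, adding A. So (BD)⁺ = {ABCDF}.
This closure contains every attribute of R1, so R1 ∩ R2 → R1. The join is lossless.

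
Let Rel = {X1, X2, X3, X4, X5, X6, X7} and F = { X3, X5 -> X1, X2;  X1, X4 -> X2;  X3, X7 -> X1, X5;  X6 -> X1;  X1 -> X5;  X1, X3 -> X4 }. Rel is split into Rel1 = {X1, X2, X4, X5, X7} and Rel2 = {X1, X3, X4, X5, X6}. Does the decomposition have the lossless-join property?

Common attributes: Rel1 ∩ Rel2 = {X1, X4, X5}.
Closure of {X1, X4, X5}: X1, X4 → X2 applies, adding X2. So (X1, X4, X5)⁺ = {X1, X2, X4, X5}.
The closure contains neither all of Rel1 = {X1, X2, X4, X5, X7} nor all of Rel2 = {X1, X3, X4, X5, X6}, so the common attributes are not a superkey of either fragment. The join is lossy.

No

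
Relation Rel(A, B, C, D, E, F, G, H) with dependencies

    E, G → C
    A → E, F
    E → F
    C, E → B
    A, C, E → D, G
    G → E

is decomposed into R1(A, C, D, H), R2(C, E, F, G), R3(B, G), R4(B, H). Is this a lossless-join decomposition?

No

Chase test. Columns are A, B, C, D, E, F, G, H; row i has aⱼ where attribute j ∈ Ri, else bᵢⱼ.
Initial tableau (one row per fragment):
  row 1: a1 b12 a3 a4 b15 b16 b17 a8
  row 2: b21 b22 a3 b24 a5 a6 a7 b28
  row 3: b31 a2 b33 b34 b35 b36 a7 b38
  row 4: b41 a2 b43 b44 b45 b46 b47 a8
Rows 2 and 3 agree on G; apply G→E and equate their E entries.
Rows 2 and 3 agree on E, G; apply E, G→C and equate their C entries.
Rows 2 and 3 agree on E; apply E→F and equate their F entries.
Rows 2 and 3 agree on C, E; apply C, E→B and equate their B entries.
No row becomes fully distinguished — the join is lossy.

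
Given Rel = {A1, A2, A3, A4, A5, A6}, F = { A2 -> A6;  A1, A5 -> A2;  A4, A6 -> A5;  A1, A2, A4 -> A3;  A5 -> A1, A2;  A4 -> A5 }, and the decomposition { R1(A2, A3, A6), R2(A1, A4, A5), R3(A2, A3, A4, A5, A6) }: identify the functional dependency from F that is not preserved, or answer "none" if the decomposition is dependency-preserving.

A2 → A6 lies within R1.
A1, A5 → A2: restricted closure across fragments reaches A2.
A4, A6 → A5 lies within R3.
A1, A2, A4 → A3: restricted closure across fragments reaches A3.
A5 → A1, A2: restricted closure across fragments reaches A1, A2.
A4 → A5 lies within R2.
Every dependency is enforceable on the fragments, so the decomposition is dependency-preserving.

none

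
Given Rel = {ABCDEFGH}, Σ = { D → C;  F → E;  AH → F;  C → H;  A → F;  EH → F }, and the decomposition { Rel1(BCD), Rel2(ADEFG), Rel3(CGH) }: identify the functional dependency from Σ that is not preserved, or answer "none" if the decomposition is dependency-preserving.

Check EH → F: no single fragment contains all of {EFH}, and the restricted closure of {EH} across the fragments never reaches {F}.
D → C is preserved.
F → E is preserved.
AH → F is preserved.
C → H is preserved.
A → F is preserved.

EH → F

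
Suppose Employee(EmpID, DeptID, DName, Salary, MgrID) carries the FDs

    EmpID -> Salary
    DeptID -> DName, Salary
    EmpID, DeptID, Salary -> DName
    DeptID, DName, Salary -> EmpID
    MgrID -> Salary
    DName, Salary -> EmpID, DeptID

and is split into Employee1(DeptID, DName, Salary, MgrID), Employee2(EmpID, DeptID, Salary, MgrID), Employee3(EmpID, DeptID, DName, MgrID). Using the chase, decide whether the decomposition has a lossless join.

Yes

Chase test. Columns are EmpID, DeptID, DName, Salary, MgrID; row i has aⱼ where attribute j ∈ Employeei, else bᵢⱼ.
Initial tableau (one row per fragment):
  row 1: b11 a2 a3 a4 a5
  row 2: a1 a2 b23 a4 a5
  row 3: a1 a2 a3 b34 a5
Rows 2 and 3 agree on EmpID; apply EmpID→Salary and equate their Salary entries.
Rows 1 and 2 agree on DeptID; apply DeptID→DName, Salary and equate their DName, Salary entries.
Rows 1 and 2 agree on DeptID, DName, Salary; apply DeptID, DName, Salary→EmpID and equate their EmpID entries.
Row 1 is now all distinguished symbols — the join is lossless.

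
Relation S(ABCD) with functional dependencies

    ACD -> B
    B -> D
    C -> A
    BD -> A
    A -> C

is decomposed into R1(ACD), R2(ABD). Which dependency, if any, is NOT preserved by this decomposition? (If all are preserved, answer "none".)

ACD → B: restricted closure across fragments reaches B.
B → D lies within R2.
C → A lies within R1.
BD → A lies within R2.
A → C lies within R1.
Every dependency is enforceable on the fragments, so the decomposition is dependency-preserving.

none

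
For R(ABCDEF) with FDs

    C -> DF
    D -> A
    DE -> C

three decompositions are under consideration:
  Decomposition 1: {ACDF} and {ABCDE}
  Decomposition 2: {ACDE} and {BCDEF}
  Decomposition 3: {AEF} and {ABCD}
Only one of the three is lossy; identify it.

Decomposition 1: common = {ACD}, closure = {ACDF} → lossless.
Decomposition 2: common = {CDE}, closure = {ACDEF} → lossless.
Decomposition 3: common = {A}, closure = {A} → lossy.

Decomposition 3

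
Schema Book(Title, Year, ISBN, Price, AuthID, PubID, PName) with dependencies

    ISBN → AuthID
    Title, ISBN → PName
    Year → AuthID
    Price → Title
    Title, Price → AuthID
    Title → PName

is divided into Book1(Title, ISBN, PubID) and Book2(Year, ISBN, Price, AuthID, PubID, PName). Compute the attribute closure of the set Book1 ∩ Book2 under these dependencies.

ISBN, AuthID, PubID

Book1 ∩ Book2 = {ISBN, PubID}.
ISBN → AuthID applies, adding AuthID
Closure: {ISBN, AuthID, PubID}.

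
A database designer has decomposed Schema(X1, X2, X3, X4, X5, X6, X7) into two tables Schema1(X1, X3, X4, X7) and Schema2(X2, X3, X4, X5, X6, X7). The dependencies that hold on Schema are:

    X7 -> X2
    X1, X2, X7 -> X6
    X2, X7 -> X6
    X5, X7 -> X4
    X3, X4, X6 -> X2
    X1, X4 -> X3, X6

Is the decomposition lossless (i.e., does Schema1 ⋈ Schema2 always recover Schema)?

Common attributes: Schema1 ∩ Schema2 = {X3, X4, X7}.
Closure of {X3, X4, X7}: X7 → X2 applies, adding X2; X2, X7 → X6 applies, adding X6. So (X3, X4, X7)⁺ = {X2, X3, X4, X6, X7}.
The closure contains neither all of Schema1 = {X1, X3, X4, X7} nor all of Schema2 = {X2, X3, X4, X5, X6, X7}, so the common attributes are not a superkey of either fragment. The join is lossy.

No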